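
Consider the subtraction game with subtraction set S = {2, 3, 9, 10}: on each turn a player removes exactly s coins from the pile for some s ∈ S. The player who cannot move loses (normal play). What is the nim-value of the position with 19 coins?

n :  0  1  2  3  4  5  6  7  8  9 10 11 12 13 14 15 16 17 18 19
G :  0  0  1  1  2  0  0  1  1  2  2  3  0  0  1  1  2  0  0  1

1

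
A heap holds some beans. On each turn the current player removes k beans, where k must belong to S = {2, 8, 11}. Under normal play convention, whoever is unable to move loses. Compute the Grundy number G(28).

2

G(0) = 0
G(1) = mex{} = 0
G(2) = mex{0} = 1
G(3) = mex{0} = 1
G(4) = mex{1} = 0
G(5) = mex{1} = 0
G(6) = mex{0} = 1
G(7) = mex{0} = 1
G(8) = mex{1,0} = 2
G(9) = mex{1,0} = 2
G(10) = mex{2,1} = 0
G(11) = mex{2,1,0} = 3
G(12) = mex{0,0,0} = 1
G(13) = mex{3,0,1} = 2
G(14) = mex{1,1,1} = 0
G(15) = mex{2,1,0} = 3
G(16) = mex{0,2,0} = 1
G(17) = mex{3,2,1} = 0
G(18) = mex{1,0,1} = 2
G(19) = mex{0,3,2} = 1
G(20) = mex{2,1,2} = 0
G(21) = mex{1,2,0} = 3
G(22) = mex{0,0,3} = 1
G(23) = mex{3,3,1} = 0
G(24) = mex{1,1,2} = 0
G(25) = mex{0,0,0} = 1
G(26) = mex{0,2,3} = 1
G(27) = mex{1,1,1} = 0
G(28) = mex{1,0,0} = 2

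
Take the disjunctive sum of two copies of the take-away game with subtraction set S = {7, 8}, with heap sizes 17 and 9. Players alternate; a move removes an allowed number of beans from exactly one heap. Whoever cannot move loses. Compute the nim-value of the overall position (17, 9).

All heaps use S = {7, 8}:
G(0) = 0
G(1) = mex{} = 0
G(2) = mex{} = 0
G(3) = mex{} = 0
G(4) = mex{} = 0
G(5) = mex{} = 0
G(6) = mex{} = 0
G(7) = mex{0} = 1
G(8) = mex{0,0} = 1
G(9) = mex{0,0} = 1
G(10) = mex{0,0} = 1
G(11) = mex{0,0} = 1
G(12) = mex{0,0} = 1
G(13) = mex{0,0} = 1
G(14) = mex{1,0} = 2
G(15) = mex{1,1} = 0
G(16) = mex{1,1} = 0
G(17) = mex{1,1} = 0
Heap A: G(17) = 0.
Heap B: G(9) = 1.
Combined Grundy value = 0 ⊕ 1 = 1.

1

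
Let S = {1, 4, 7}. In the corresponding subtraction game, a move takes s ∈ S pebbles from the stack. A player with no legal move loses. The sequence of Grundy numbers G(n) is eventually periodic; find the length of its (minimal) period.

8

G(0) = 0
G(1) = mex{0} = 1
G(2) = mex{1} = 0
G(3) = mex{0} = 1
G(4) = mex{1,0} = 2
G(5) = mex{2,1} = 0
G(6) = mex{0,0} = 1
G(7) = mex{1,1,0} = 2
G(8) = mex{2,2,1} = 0
G(9) = mex{0,0,0} = 1
G(10) = mex{1,1,1} = 0
G(11) = mex{0,2,2} = 1
G(12) = mex{1,0,0} = 2
G(13) = mex{2,1,1} = 0
G(14) = mex{0,0,2} = 1
G(15) = mex{1,1,0} = 2
G(16) = mex{2,2,1} = 0
G(17) = mex{0,0,0} = 1
G(n+8) = G(n) holds for n = 0,…,6 (a full window of length max(S) = 7), so the sequence is purely periodic with period 8.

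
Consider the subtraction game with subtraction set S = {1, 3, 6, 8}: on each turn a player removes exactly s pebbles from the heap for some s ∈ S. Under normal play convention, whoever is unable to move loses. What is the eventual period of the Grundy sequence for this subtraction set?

G(0) = 0
G(1) = mex{0} = 1
G(2) = mex{1} = 0
G(3) = mex{0,0} = 1
G(4) = mex{1,1} = 0
G(5) = mex{0,0} = 1
G(6) = mex{1,1,0} = 2
G(7) = mex{2,0,1} = 3
G(8) = mex{3,1,0,0} = 2
G(9) = mex{2,2,1,1} = 0
G(10) = mex{0,3,0,0} = 1
G(11) = mex{1,2,1,1} = 0
G(12) = mex{0,0,2,0} = 1
G(13) = mex{1,1,3,1} = 0
G(14) = mex{0,0,2,2} = 1
G(15) = mex{1,1,0,3} = 2
G(16) = mex{2,0,1,2} = 3
G(17) = mex{3,1,0,0} = 2
G(18) = mex{2,2,1,1} = 0
G(19) = mex{0,3,0,0} = 1
G(n+9) = G(n) holds for n = 0,…,7 (a full window of length max(S) = 8), so the sequence is purely periodic with period 9.

9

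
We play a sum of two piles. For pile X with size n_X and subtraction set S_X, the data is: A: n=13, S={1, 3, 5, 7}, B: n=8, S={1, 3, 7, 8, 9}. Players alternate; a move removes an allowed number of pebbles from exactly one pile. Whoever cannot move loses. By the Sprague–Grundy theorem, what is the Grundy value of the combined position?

Pile A, S = {1, 3, 5, 7}:
G(0) = 0
G(1) = mex{0} = 1
G(2) = mex{1} = 0
G(3) = mex{0,0} = 1
G(4) = mex{1,1} = 0
G(5) = mex{0,0,0} = 1
G(6) = mex{1,1,1} = 0
G(7) = mex{0,0,0,0} = 1
G(8) = mex{1,1,1,1} = 0
G(9) = mex{0,0,0,0} = 1
G(10) = mex{1,1,1,1} = 0
G(11) = mex{0,0,0,0} = 1
G(12) = mex{1,1,1,1} = 0
G(13) = mex{0,0,0,0} = 1
G_A(13) = 1.
Pile B, S = {1, 3, 7, 8, 9}:
n : 0 1 2 3 4 5 6 7 8
G : 0 1 0 1 0 1 0 1 2
G_B(8) = 2.
Combined Grundy value = 1 ⊕ 2 = 3.

3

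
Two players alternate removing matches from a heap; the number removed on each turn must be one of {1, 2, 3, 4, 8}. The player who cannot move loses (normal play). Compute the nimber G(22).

G(0) = 0
G(1) = mex{0} = 1
G(2) = mex{1,0} = 2
G(3) = mex{2,1,0} = 3
G(4) = mex{3,2,1,0} = 4
G(5) = mex{4,3,2,1} = 0
G(6) = mex{0,4,3,2} = 1
G(7) = mex{1,0,4,3} = 2
G(8) = mex{2,1,0,4,0} = 3
G(9) = mex{3,2,1,0,1} = 4
G(10) = mex{4,3,2,1,2} = 0
G(11) = mex{0,4,3,2,3} = 1
G(12) = mex{1,0,4,3,4} = 2
G(13) = mex{2,1,0,4,0} = 3
G(14) = mex{3,2,1,0,1} = 4
G(15) = mex{4,3,2,1,2} = 0
G(16) = mex{0,4,3,2,3} = 1
G(17) = mex{1,0,4,3,4} = 2
G(18) = mex{2,1,0,4,0} = 3
G(19) = mex{3,2,1,0,1} = 4
G(20) = mex{4,3,2,1,2} = 0
G(21) = mex{0,4,3,2,3} = 1
G(22) = mex{1,0,4,3,4} = 2

2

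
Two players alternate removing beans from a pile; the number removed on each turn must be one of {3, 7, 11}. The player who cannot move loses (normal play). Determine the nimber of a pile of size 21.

G(0) = 0
G(1) = mex{} = 0
G(2) = mex{} = 0
G(3) = mex{0} = 1
G(4) = mex{0} = 1
G(5) = mex{0} = 1
G(6) = mex{1} = 0
G(7) = mex{1,0} = 2
G(8) = mex{1,0} = 2
G(9) = mex{0,0} = 1
G(10) = mex{2,1} = 0
G(11) = mex{2,1,0} = 3
G(12) = mex{1,1,0} = 2
G(13) = mex{0,0,0} = 1
G(14) = mex{3,2,1} = 0
G(15) = mex{2,2,1} = 0
G(16) = mex{1,1,1} = 0
G(17) = mex{0,0,0} = 1
G(18) = mex{0,3,2} = 1
G(19) = mex{0,2,2} = 1
G(20) = mex{1,1,1} = 0
G(21) = mex{1,0,0} = 2

2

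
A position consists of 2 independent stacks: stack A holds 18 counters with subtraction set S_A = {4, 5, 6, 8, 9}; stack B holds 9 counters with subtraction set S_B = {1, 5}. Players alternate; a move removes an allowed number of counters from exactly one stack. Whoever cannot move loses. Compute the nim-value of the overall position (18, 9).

0

Stack A, S = {4, 5, 6, 8, 9}:
G(0) = 0
G(1) = mex{} = 0
G(2) = mex{} = 0
G(3) = mex{} = 0
G(4) = mex{0} = 1
G(5) = mex{0,0} = 1
G(6) = mex{0,0,0} = 1
G(7) = mex{0,0,0} = 1
G(8) = mex{1,0,0,0} = 2
G(9) = mex{1,1,0,0,0} = 2
G(10) = mex{1,1,1,0,0} = 2
G(11) = mex{1,1,1,0,0} = 2
G(12) = mex{2,1,1,1,0} = 3
G(13) = mex{2,2,1,1,1} = 0
G(14) = mex{2,2,2,1,1} = 0
G(15) = mex{2,2,2,1,1} = 0
G(16) = mex{3,2,2,2,1} = 0
G(17) = mex{0,3,2,2,2} = 1
G(18) = mex{0,0,3,2,2} = 1
G_A(18) = 1.
Stack B, S = {1, 5}:
n : 0 1 2 3 4 5 6 7 8 9
G : 0 1 0 1 0 1 0 1 0 1
G_B(9) = 1.
Combined Grundy value = 1 ⊕ 1 = 0.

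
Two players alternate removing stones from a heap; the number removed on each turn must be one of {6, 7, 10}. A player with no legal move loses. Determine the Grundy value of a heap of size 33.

0

G(0) = 0
G(1) = mex{} = 0
G(2) = mex{} = 0
G(3) = mex{} = 0
G(4) = mex{} = 0
G(5) = mex{} = 0
G(6) = mex{0} = 1
G(7) = mex{0,0} = 1
G(8) = mex{0,0} = 1
G(9) = mex{0,0} = 1
G(10) = mex{0,0,0} = 1
G(11) = mex{0,0,0} = 1
G(12) = mex{1,0,0} = 2
G(13) = mex{1,1,0} = 2
G(14) = mex{1,1,0} = 2
G(15) = mex{1,1,0} = 2
G(16) = mex{1,1,1} = 0
G(17) = mex{1,1,1} = 0
G(18) = mex{2,1,1} = 0
G(19) = mex{2,2,1} = 0
G(20) = mex{2,2,1} = 0
G(21) = mex{2,2,1} = 0
G(22) = mex{0,2,2} = 1
G(23) = mex{0,0,2} = 1
G(24) = mex{0,0,2} = 1
G(25) = mex{0,0,2} = 1
G(26) = mex{0,0,0} = 1
G(27) = mex{0,0,0} = 1
G(28) = mex{1,0,0} = 2
G(29) = mex{1,1,0} = 2
G(30) = mex{1,1,0} = 2
G(31) = mex{1,1,0} = 2
G(32) = mex{1,1,1} = 0
G(33) = mex{1,1,1} = 0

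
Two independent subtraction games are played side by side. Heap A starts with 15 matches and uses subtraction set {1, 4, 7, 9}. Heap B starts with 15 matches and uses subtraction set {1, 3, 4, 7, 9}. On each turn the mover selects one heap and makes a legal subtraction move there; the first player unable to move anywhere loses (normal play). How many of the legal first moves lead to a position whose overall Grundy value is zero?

Heap A, S = {1, 4, 7, 9}:
G(0) = 0
G(1) = mex{0} = 1
G(2) = mex{1} = 0
G(3) = mex{0} = 1
G(4) = mex{1,0} = 2
G(5) = mex{2,1} = 0
G(6) = mex{0,0} = 1
G(7) = mex{1,1,0} = 2
G(8) = mex{2,2,1} = 0
G(9) = mex{0,0,0,0} = 1
G(10) = mex{1,1,1,1} = 0
G(11) = mex{0,2,2,0} = 1
G(12) = mex{1,0,0,1} = 2
G(13) = mex{2,1,1,2} = 0
G(14) = mex{0,0,2,0} = 1
G(15) = mex{1,1,0,1} = 2
G_A(15) = 2.
Heap B, S = {1, 3, 4, 7, 9}:
G(0) = 0
G(1) = mex{0} = 1
G(2) = mex{1} = 0
G(3) = mex{0,0} = 1
G(4) = mex{1,1,0} = 2
G(5) = mex{2,0,1} = 3
G(6) = mex{3,1,0} = 2
G(7) = mex{2,2,1,0} = 3
G(8) = mex{3,3,2,1} = 0
G(9) = mex{0,2,3,0,0} = 1
G(10) = mex{1,3,2,1,1} = 0
G(11) = mex{0,0,3,2,0} = 1
G(12) = mex{1,1,0,3,1} = 2
G(13) = mex{2,0,1,2,2} = 3
G(14) = mex{3,1,0,3,3} = 2
G(15) = mex{2,2,1,0,2} = 3
G_B(15) = 3.
Combined Grundy value = 2 ⊕ 3 = 1.
A winning move leaves total XOR = 0, i.e. changes one component's Grundy value g to g ⊕ X where X is the current total.
Heap A: need g' = 2⊕1 = 3. Options: 15−1→G=1, 15−4→G=1, 15−7→G=0, 15−9→G=1. Hits: 0.
Heap B: need g' = 3⊕1 = 2. Options: 15−1→G=2, 15−3→G=2, 15−4→G=1, 15−7→G=0, 15−9→G=2. Hits: 3.

3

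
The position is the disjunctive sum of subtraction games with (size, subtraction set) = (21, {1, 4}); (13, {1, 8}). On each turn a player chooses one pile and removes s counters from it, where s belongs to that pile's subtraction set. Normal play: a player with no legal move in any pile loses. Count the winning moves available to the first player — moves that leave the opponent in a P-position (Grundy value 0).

4

Pile A, S = {1, 4}:
n :  0  1  2  3  4  5  6  7  8  9 10 11 12 13 14 15 16 17 18 19 20 21
G :  0  1  0  1  2  0  1  0  1  2  0  1  0  1  2  0  1  0  1  2  0  1
G_A(21) = 1.
Pile B, S = {1, 8}:
n :  0  1  2  3  4  5  6  7  8  9 10 11 12 13
G :  0  1  0  1  0  1  0  1  2  0  1  0  1  0
G_B(13) = 0.
Combined Grundy value = 1 ⊕ 0 = 1.
A winning move leaves total XOR = 0, i.e. changes one component's Grundy value g to g ⊕ X where X is the current total.
Pile A: need g' = 1⊕1 = 0. Options: 21−1→G=0, 21−4→G=0. Hits: 2.
Pile B: need g' = 0⊕1 = 1. Options: 13−1→G=1, 13−8→G=1. Hits: 2.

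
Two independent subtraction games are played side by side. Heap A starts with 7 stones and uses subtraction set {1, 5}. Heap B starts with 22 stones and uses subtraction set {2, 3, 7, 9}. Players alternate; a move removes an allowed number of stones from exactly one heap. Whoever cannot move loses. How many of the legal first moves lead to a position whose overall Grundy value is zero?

Heap A, S = {1, 5}:
n : 0 1 2 3 4 5 6 7
G : 0 1 0 1 0 1 0 1
G_A(7) = 1.
Heap B, S = {2, 3, 7, 9}:
n :  0  1  2  3  4  5  6  7  8  9 10 11 12 13 14 15 16 17 18 19 20 21 22
G :  0  0  1  1  2  0  0  1  1  2  2  0  3  1  2  2  0  0  1  1  2  0  0
G_B(22) = 0.
Combined Grundy value = 1 ⊕ 0 = 1.
A winning move leaves total XOR = 0, i.e. changes one component's Grundy value g to g ⊕ X where X is the current total.
Heap A: need g' = 1⊕1 = 0. Options: 7−1→G=0, 7−5→G=0. Hits: 2.
Heap B: need g' = 0⊕1 = 1. Options: 22−2→G=2, 22−3→G=1, 22−7→G=2, 22−9→G=1. Hits: 2.

4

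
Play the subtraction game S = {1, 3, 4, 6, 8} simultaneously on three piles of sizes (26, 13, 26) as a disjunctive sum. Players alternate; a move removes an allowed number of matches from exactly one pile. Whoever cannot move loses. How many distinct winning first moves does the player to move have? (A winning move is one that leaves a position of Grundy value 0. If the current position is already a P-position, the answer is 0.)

4

All piles use S = {1, 3, 4, 6, 8}:
G(0) = 0
G(1) = mex{0} = 1
G(2) = mex{1} = 0
G(3) = mex{0,0} = 1
G(4) = mex{1,1,0} = 2
G(5) = mex{2,0,1} = 3
G(6) = mex{3,1,0,0} = 2
G(7) = mex{2,2,1,1} = 0
G(8) = mex{0,3,2,0,0} = 1
G(9) = mex{1,2,3,1,1} = 0
G(10) = mex{0,0,2,2,0} = 1
G(11) = mex{1,1,0,3,1} = 2
G(12) = mex{2,0,1,2,2} = 3
G(13) = mex{3,1,0,0,3} = 2
G(14) = mex{2,2,1,1,2} = 0
G(15) = mex{0,3,2,0,0} = 1
G(16) = mex{1,2,3,1,1} = 0
G(17) = mex{0,0,2,2,0} = 1
G(18) = mex{1,1,0,3,1} = 2
G(19) = mex{2,0,1,2,2} = 3
G(20) = mex{3,1,0,0,3} = 2
G(21) = mex{2,2,1,1,2} = 0
G(22) = mex{0,3,2,0,0} = 1
G(23) = mex{1,2,3,1,1} = 0
G(24) = mex{0,0,2,2,0} = 1
G(25) = mex{1,1,0,3,1} = 2
G(26) = mex{2,0,1,2,2} = 3
Pile A: G(26) = 3.
Pile B: G(13) = 2.
Pile C: G(26) = 3.
Combined Grundy value = 3 ⊕ 2 ⊕ 3 = 2.
A winning move leaves total XOR = 0, i.e. changes one component's Grundy value g to g ⊕ X where X is the current total.
Pile A: need g' = 3⊕2 = 1. Options: 26−1→G=2, 26−3→G=0, 26−4→G=1, 26−6→G=2, 26−8→G=2. Hits: 1.
Pile B: need g' = 2⊕2 = 0. Options: 13−1→G=3, 13−3→G=1, 13−4→G=0, 13−6→G=0, 13−8→G=3. Hits: 2.
Pile C: need g' = 3⊕2 = 1. Options: 26−1→G=2, 26−3→G=0, 26−4→G=1, 26−6→G=2, 26−8→G=2. Hits: 1.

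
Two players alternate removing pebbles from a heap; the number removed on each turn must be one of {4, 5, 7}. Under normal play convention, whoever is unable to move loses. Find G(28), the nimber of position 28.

G(0) = 0
G(1) = mex{} = 0
G(2) = mex{} = 0
G(3) = mex{} = 0
G(4) = mex{0} = 1
G(5) = mex{0,0} = 1
G(6) = mex{0,0} = 1
G(7) = mex{0,0,0} = 1
G(8) = mex{1,0,0} = 2
G(9) = mex{1,1,0} = 2
G(10) = mex{1,1,0} = 2
G(11) = mex{1,1,1} = 0
G(12) = mex{2,1,1} = 0
G(13) = mex{2,2,1} = 0
G(14) = mex{2,2,1} = 0
G(15) = mex{0,2,2} = 1
G(16) = mex{0,0,2} = 1
G(17) = mex{0,0,2} = 1
G(18) = mex{0,0,0} = 1
G(19) = mex{1,0,0} = 2
G(20) = mex{1,1,0} = 2
G(21) = mex{1,1,0} = 2
G(22) = mex{1,1,1} = 0
G(23) = mex{2,1,1} = 0
G(24) = mex{2,2,1} = 0
G(25) = mex{2,2,1} = 0
G(26) = mex{0,2,2} = 1
G(27) = mex{0,0,2} = 1
G(28) = mex{0,0,2} = 1

1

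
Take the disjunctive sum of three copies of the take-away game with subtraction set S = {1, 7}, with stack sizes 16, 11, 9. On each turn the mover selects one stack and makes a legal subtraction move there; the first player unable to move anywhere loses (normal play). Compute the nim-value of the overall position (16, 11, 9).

All stacks use S = {1, 7}:
n :  0  1  2  3  4  5  6  7  8  9 10 11 12 13 14 15 16
G :  0  1  0  1  0  1  0  1  0  1  0  1  0  1  0  1  0
Stack A: G(16) = 0.
Stack B: G(11) = 1.
Stack C: G(9) = 1.
Combined Grundy value = 0 ⊕ 1 ⊕ 1 = 0.

0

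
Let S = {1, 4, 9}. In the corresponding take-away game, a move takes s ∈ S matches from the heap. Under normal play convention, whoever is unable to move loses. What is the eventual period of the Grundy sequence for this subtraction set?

n :  0  1  2  3  4  5  6  7  8  9 10 11 12 13 14 15
G :  0  1  0  1  2  0  1  0  1  2  0  1  0  1  2  0
G(n+5) = G(n) holds for n = 0,…,8 (a full window of length max(S) = 9), so the sequence is purely periodic with period 5.

5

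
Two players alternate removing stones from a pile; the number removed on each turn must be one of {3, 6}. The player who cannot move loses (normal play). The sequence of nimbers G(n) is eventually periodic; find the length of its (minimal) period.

G(0) = 0
G(1) = mex{} = 0
G(2) = mex{} = 0
G(3) = mex{0} = 1
G(4) = mex{0} = 1
G(5) = mex{0} = 1
G(6) = mex{1,0} = 2
G(7) = mex{1,0} = 2
G(8) = mex{1,0} = 2
G(9) = mex{2,1} = 0
G(10) = mex{2,1} = 0
G(11) = mex{2,1} = 0
G(12) = mex{0,2} = 1
G(13) = mex{0,2} = 1
G(14) = mex{0,2} = 1
G(15) = mex{1,0} = 2
G(16) = mex{1,0} = 2
G(17) = mex{1,0} = 2
G(18) = mex{2,1} = 0
G(19) = mex{2,1} = 0
G(n+9) = G(n) holds for n = 0,…,5 (a full window of length max(S) = 6), so the sequence is purely periodic with period 9.

9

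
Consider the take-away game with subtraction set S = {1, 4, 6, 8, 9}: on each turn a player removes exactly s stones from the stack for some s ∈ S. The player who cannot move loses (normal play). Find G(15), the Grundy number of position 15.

G(0) = 0
G(1) = mex{0} = 1
G(2) = mex{1} = 0
G(3) = mex{0} = 1
G(4) = mex{1,0} = 2
G(5) = mex{2,1} = 0
G(6) = mex{0,0,0} = 1
G(7) = mex{1,1,1} = 0
G(8) = mex{0,2,0,0} = 1
G(9) = mex{1,0,1,1,0} = 2
G(10) = mex{2,1,2,0,1} = 3
G(11) = mex{3,0,0,1,0} = 2
G(12) = mex{2,1,1,2,1} = 0
G(13) = mex{0,2,0,0,2} = 1
G(14) = mex{1,3,1,1,0} = 2
G(15) = mex{2,2,2,0,1} = 3

3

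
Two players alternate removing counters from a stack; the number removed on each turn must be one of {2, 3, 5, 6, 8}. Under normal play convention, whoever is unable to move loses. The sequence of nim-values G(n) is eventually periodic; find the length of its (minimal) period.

n :  0  1  2  3  4  5  6  7  8  9 10 11 12 13 14 15 16 17 18 19 20 21
G :  0  0  1  1  2  2  3  3  4  4  0  0  1  1  2  2  3  3  4  4  0  0
G(n+10) = G(n) holds for n = 0,…,7 (a full window of length max(S) = 8), so the sequence is purely periodic with period 10.

10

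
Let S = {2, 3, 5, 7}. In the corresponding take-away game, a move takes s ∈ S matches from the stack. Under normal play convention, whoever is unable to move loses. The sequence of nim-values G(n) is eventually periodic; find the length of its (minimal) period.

9

G(0) = 0
G(1) = mex{} = 0
G(2) = mex{0} = 1
G(3) = mex{0,0} = 1
G(4) = mex{1,0} = 2
G(5) = mex{1,1,0} = 2
G(6) = mex{2,1,0} = 3
G(7) = mex{2,2,1,0} = 3
G(8) = mex{3,2,1,0} = 4
G(9) = mex{3,3,2,1} = 0
G(10) = mex{4,3,2,1} = 0
G(11) = mex{0,4,3,2} = 1
G(12) = mex{0,0,3,2} = 1
G(13) = mex{1,0,4,3} = 2
G(14) = mex{1,1,0,3} = 2
G(15) = mex{2,1,0,4} = 3
G(16) = mex{2,2,1,0} = 3
G(17) = mex{3,2,1,0} = 4
G(18) = mex{3,3,2,1} = 0
G(19) = mex{4,3,2,1} = 0
G(n+9) = G(n) holds for n = 0,…,6 (a full window of length max(S) = 7), so the sequence is purely periodic with period 9.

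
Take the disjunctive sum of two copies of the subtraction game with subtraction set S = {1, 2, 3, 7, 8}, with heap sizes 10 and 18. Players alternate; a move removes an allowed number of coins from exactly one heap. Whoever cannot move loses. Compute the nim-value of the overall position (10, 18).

1

All heaps use S = {1, 2, 3, 7, 8}:
G(0) = 0
G(1) = mex{0} = 1
G(2) = mex{1,0} = 2
G(3) = mex{2,1,0} = 3
G(4) = mex{3,2,1} = 0
G(5) = mex{0,3,2} = 1
G(6) = mex{1,0,3} = 2
G(7) = mex{2,1,0,0} = 3
G(8) = mex{3,2,1,1,0} = 4
G(9) = mex{4,3,2,2,1} = 0
G(10) = mex{0,4,3,3,2} = 1
G(11) = mex{1,0,4,0,3} = 2
G(12) = mex{2,1,0,1,0} = 3
G(13) = mex{3,2,1,2,1} = 0
G(14) = mex{0,3,2,3,2} = 1
G(15) = mex{1,0,3,4,3} = 2
G(16) = mex{2,1,0,0,4} = 3
G(17) = mex{3,2,1,1,0} = 4
G(18) = mex{4,3,2,2,1} = 0
Heap A: G(10) = 1.
Heap B: G(18) = 0.
Combined Grundy value = 1 ⊕ 0 = 1.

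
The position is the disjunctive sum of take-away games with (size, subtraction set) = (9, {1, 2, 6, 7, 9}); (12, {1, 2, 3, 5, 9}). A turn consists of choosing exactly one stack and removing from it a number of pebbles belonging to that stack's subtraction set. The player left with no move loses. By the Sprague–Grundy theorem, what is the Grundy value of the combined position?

1

Stack A, S = {1, 2, 6, 7, 9}:
G(0) = 0
G(1) = mex{0} = 1
G(2) = mex{1,0} = 2
G(3) = mex{2,1} = 0
G(4) = mex{0,2} = 1
G(5) = mex{1,0} = 2
G(6) = mex{2,1,0} = 3
G(7) = mex{3,2,1,0} = 4
G(8) = mex{4,3,2,1} = 0
G(9) = mex{0,4,0,2,0} = 1
G_A(9) = 1.
Stack B, S = {1, 2, 3, 5, 9}:
G(0) = 0
G(1) = mex{0} = 1
G(2) = mex{1,0} = 2
G(3) = mex{2,1,0} = 3
G(4) = mex{3,2,1} = 0
G(5) = mex{0,3,2,0} = 1
G(6) = mex{1,0,3,1} = 2
G(7) = mex{2,1,0,2} = 3
G(8) = mex{3,2,1,3} = 0
G(9) = mex{0,3,2,0,0} = 1
G(10) = mex{1,0,3,1,1} = 2
G(11) = mex{2,1,0,2,2} = 3
G(12) = mex{3,2,1,3,3} = 0
G_B(12) = 0.
Combined Grundy value = 1 ⊕ 0 = 1.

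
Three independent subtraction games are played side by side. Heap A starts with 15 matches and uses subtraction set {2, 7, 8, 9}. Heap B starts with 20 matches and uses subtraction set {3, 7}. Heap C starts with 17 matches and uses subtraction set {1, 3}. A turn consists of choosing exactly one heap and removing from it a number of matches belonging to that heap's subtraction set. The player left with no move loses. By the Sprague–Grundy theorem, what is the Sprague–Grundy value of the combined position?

1

Heap A, S = {2, 7, 8, 9}:
n :  0  1  2  3  4  5  6  7  8  9 10 11 12 13 14 15
G :  0  0  1  1  0  0  1  1  2  2  3  3  2  2  3  0
G_A(15) = 0.
Heap B, S = {3, 7}:
G(0) = 0
G(1) = mex{} = 0
G(2) = mex{} = 0
G(3) = mex{0} = 1
G(4) = mex{0} = 1
G(5) = mex{0} = 1
G(6) = mex{1} = 0
G(7) = mex{1,0} = 2
G(8) = mex{1,0} = 2
G(9) = mex{0,0} = 1
G(10) = mex{2,1} = 0
G(11) = mex{2,1} = 0
G(12) = mex{1,1} = 0
G(13) = mex{0,0} = 1
G(14) = mex{0,2} = 1
G(15) = mex{0,2} = 1
G(16) = mex{1,1} = 0
G(17) = mex{1,0} = 2
G(18) = mex{1,0} = 2
G(19) = mex{0,0} = 1
G(20) = mex{2,1} = 0
G_B(20) = 0.
Heap C, S = {1, 3}:
G(0) = 0
G(1) = mex{0} = 1
G(2) = mex{1} = 0
G(3) = mex{0,0} = 1
G(4) = mex{1,1} = 0
G(5) = mex{0,0} = 1
G(6) = mex{1,1} = 0
G(7) = mex{0,0} = 1
G(8) = mex{1,1} = 0
G(9) = mex{0,0} = 1
G(10) = mex{1,1} = 0
G(11) = mex{0,0} = 1
G(12) = mex{1,1} = 0
G(13) = mex{0,0} = 1
G(14) = mex{1,1} = 0
G(15) = mex{0,0} = 1
G(16) = mex{1,1} = 0
G(17) = mex{0,0} = 1
G_C(17) = 1.
Combined Grundy value = 0 ⊕ 0 ⊕ 1 = 1.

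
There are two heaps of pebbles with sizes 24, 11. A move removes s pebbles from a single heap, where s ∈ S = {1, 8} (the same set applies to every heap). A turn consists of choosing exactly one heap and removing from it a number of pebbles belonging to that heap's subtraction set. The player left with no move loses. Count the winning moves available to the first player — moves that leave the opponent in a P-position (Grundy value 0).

All heaps use S = {1, 8}:
n :  0  1  2  3  4  5  6  7  8  9 10 11 12 13 14 15 16 17 18 19 20 21 22 23 24
G :  0  1  0  1  0  1  0  1  2  0  1  0  1  0  1  0  1  2  0  1  0  1  0  1  0
Heap A: G(24) = 0.
Heap B: G(11) = 0.
Combined Grundy value = 0 ⊕ 0 = 0.
A winning move leaves total XOR = 0, i.e. changes one component's Grundy value g to g ⊕ X where X is the current total.
Heap A: target g' = 0⊕0 = 0, but every legal move changes the Grundy value (mex property), so 0 moves.
Heap B: target g' = 0⊕0 = 0, but every legal move changes the Grundy value (mex property), so 0 moves.

0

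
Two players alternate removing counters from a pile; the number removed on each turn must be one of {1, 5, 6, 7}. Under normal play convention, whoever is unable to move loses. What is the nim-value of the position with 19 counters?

3

G(0) = 0
G(1) = mex{0} = 1
G(2) = mex{1} = 0
G(3) = mex{0} = 1
G(4) = mex{1} = 0
G(5) = mex{0,0} = 1
G(6) = mex{1,1,0} = 2
G(7) = mex{2,0,1,0} = 3
G(8) = mex{3,1,0,1} = 2
G(9) = mex{2,0,1,0} = 3
G(10) = mex{3,1,0,1} = 2
G(11) = mex{2,2,1,0} = 3
G(12) = mex{3,3,2,1} = 0
G(13) = mex{0,2,3,2} = 1
G(14) = mex{1,3,2,3} = 0
G(15) = mex{0,2,3,2} = 1
G(16) = mex{1,3,2,3} = 0
G(17) = mex{0,0,3,2} = 1
G(18) = mex{1,1,0,3} = 2
G(19) = mex{2,0,1,0} = 3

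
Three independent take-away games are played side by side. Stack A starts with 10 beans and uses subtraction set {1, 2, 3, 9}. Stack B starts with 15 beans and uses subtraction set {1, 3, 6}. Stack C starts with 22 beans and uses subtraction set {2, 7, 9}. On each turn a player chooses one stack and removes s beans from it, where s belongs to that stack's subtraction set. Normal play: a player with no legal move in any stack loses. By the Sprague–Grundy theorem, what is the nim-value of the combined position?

1

Stack A, S = {1, 2, 3, 9}:
n :  0  1  2  3  4  5  6  7  8  9 10
G :  0  1  2  3  0  1  2  3  0  1  2
G_A(10) = 2.
Stack B, S = {1, 3, 6}:
G(0) = 0
G(1) = mex{0} = 1
G(2) = mex{1} = 0
G(3) = mex{0,0} = 1
G(4) = mex{1,1} = 0
G(5) = mex{0,0} = 1
G(6) = mex{1,1,0} = 2
G(7) = mex{2,0,1} = 3
G(8) = mex{3,1,0} = 2
G(9) = mex{2,2,1} = 0
G(10) = mex{0,3,0} = 1
G(11) = mex{1,2,1} = 0
G(12) = mex{0,0,2} = 1
G(13) = mex{1,1,3} = 0
G(14) = mex{0,0,2} = 1
G(15) = mex{1,1,0} = 2
G_B(15) = 2.
Stack C, S = {2, 7, 9}:
n :  0  1  2  3  4  5  6  7  8  9 10 11 12 13 14 15 16 17 18 19 20 21 22
G :  0  0  1  1  0  0  1  1  2  2  3  3  2  2  3  0  0  1  1  0  0  1  1
G_C(22) = 1.
Combined Grundy value = 2 ⊕ 2 ⊕ 1 = 1.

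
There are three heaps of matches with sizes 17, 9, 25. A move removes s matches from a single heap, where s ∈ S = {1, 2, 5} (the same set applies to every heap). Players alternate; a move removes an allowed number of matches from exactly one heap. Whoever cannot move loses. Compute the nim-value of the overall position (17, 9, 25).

3

All heaps use S = {1, 2, 5}:
n :  0  1  2  3  4  5  6  7  8  9 10 11 12 13 14 15 16 17 18 19 20 21 22 23 24 25
G :  0  1  2  0  1  2  0  1  2  0  1  2  0  1  2  0  1  2  0  1  2  0  1  2  0  1
Heap A: G(17) = 2.
Heap B: G(9) = 0.
Heap C: G(25) = 1.
Combined Grundy value = 2 ⊕ 0 ⊕ 1 = 3.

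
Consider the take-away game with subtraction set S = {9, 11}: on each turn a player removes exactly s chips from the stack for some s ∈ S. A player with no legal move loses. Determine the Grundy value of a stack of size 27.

0

G(0) = 0
G(1) = mex{} = 0
G(2) = mex{} = 0
G(3) = mex{} = 0
G(4) = mex{} = 0
G(5) = mex{} = 0
G(6) = mex{} = 0
G(7) = mex{} = 0
G(8) = mex{} = 0
G(9) = mex{0} = 1
G(10) = mex{0} = 1
G(11) = mex{0,0} = 1
G(12) = mex{0,0} = 1
G(13) = mex{0,0} = 1
G(14) = mex{0,0} = 1
G(15) = mex{0,0} = 1
G(16) = mex{0,0} = 1
G(17) = mex{0,0} = 1
G(18) = mex{1,0} = 2
G(19) = mex{1,0} = 2
G(20) = mex{1,1} = 0
G(21) = mex{1,1} = 0
G(22) = mex{1,1} = 0
G(23) = mex{1,1} = 0
G(24) = mex{1,1} = 0
G(25) = mex{1,1} = 0
G(26) = mex{1,1} = 0
G(27) = mex{2,1} = 0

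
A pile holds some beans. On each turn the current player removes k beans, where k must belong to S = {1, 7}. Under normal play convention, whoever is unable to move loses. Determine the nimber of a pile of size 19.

G(0) = 0
G(1) = mex{0} = 1
G(2) = mex{1} = 0
G(3) = mex{0} = 1
G(4) = mex{1} = 0
G(5) = mex{0} = 1
G(6) = mex{1} = 0
G(7) = mex{0,0} = 1
G(8) = mex{1,1} = 0
G(9) = mex{0,0} = 1
G(10) = mex{1,1} = 0
G(11) = mex{0,0} = 1
G(12) = mex{1,1} = 0
G(13) = mex{0,0} = 1
G(14) = mex{1,1} = 0
G(15) = mex{0,0} = 1
G(16) = mex{1,1} = 0
G(17) = mex{0,0} = 1
G(18) = mex{1,1} = 0
G(19) = mex{0,0} = 1

1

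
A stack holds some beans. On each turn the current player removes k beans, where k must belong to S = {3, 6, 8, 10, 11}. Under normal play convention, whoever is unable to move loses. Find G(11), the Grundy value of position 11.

3

G(0) = 0
G(1) = mex{} = 0
G(2) = mex{} = 0
G(3) = mex{0} = 1
G(4) = mex{0} = 1
G(5) = mex{0} = 1
G(6) = mex{1,0} = 2
G(7) = mex{1,0} = 2
G(8) = mex{1,0,0} = 2
G(9) = mex{2,1,0} = 3
G(10) = mex{2,1,0,0} = 3
G(11) = mex{2,1,1,0,0} = 3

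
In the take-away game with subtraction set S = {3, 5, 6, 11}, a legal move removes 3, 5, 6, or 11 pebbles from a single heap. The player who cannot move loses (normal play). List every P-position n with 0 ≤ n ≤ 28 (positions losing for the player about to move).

n :  0  1  2  3  4  5  6  7  8  9 10 11 12 13 14 15 16 17 18 19 20 21 22 23 24 25 26 27 28
G :  0  0  0  1  1  1  2  2  2  0  0  3  1  1  4  2  2  0  0  0  1  1  1  2  2  2  0  0  3
P-positions are exactly the n with G(n) = 0.

0, 1, 2, 9, 10, 17, 18, 19, 26, 27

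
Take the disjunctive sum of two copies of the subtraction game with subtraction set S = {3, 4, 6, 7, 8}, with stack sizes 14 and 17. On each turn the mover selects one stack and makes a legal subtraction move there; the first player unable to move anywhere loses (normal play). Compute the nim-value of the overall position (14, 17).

3

All stacks use S = {3, 4, 6, 7, 8}:
n :  0  1  2  3  4  5  6  7  8  9 10 11 12 13 14 15 16 17
G :  0  0  0  1  1  1  2  2  2  3  3  0  0  0  1  1  1  2
Stack A: G(14) = 1.
Stack B: G(17) = 2.
Combined Grundy value = 1 ⊕ 2 = 3.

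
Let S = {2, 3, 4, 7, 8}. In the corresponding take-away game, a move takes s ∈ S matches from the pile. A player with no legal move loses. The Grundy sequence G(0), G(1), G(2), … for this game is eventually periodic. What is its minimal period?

11

n :  0  1  2  3  4  5  6  7  8  9 10 11 12 13 14 15 16 17 18 19 20 21 22 23
G :  0  0  1  1  2  2  0  3  1  4  2  0  0  1  1  2  2  0  3  1  4  2  0  0
G(n+11) = G(n) holds for n = 0,…,7 (a full window of length max(S) = 8), so the sequence is purely periodic with period 11.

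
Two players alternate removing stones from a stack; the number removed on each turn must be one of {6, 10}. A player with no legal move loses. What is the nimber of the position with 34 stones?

n :  0  1  2  3  4  5  6  7  8  9 10 11 12 13 14 15 16 17 18 19 20 21 22 23 24 25 26 27 28 29 30 31 32 33 34
G :  0  0  0  0  0  0  1  1  1  1  1  1  2  2  2  2  0  0  0  0  0  0  1  1  1  1  1  1  2  2  2  2  0  0  0

0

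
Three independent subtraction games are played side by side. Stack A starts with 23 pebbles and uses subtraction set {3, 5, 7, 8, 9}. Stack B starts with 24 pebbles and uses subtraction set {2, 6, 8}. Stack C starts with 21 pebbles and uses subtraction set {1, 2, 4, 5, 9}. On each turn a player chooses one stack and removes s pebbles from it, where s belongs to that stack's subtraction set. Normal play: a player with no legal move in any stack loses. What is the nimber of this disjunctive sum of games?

Stack A, S = {3, 5, 7, 8, 9}:
G(0) = 0
G(1) = mex{} = 0
G(2) = mex{} = 0
G(3) = mex{0} = 1
G(4) = mex{0} = 1
G(5) = mex{0,0} = 1
G(6) = mex{1,0} = 2
G(7) = mex{1,0,0} = 2
G(8) = mex{1,1,0,0} = 2
G(9) = mex{2,1,0,0,0} = 3
G(10) = mex{2,1,1,0,0} = 3
G(11) = mex{2,2,1,1,0} = 3
G(12) = mex{3,2,1,1,1} = 0
G(13) = mex{3,2,2,1,1} = 0
G(14) = mex{3,3,2,2,1} = 0
G(15) = mex{0,3,2,2,2} = 1
G(16) = mex{0,3,3,2,2} = 1
G(17) = mex{0,0,3,3,2} = 1
G(18) = mex{1,0,3,3,3} = 2
G(19) = mex{1,0,0,3,3} = 2
G(20) = mex{1,1,0,0,3} = 2
G(21) = mex{2,1,0,0,0} = 3
G(22) = mex{2,1,1,0,0} = 3
G(23) = mex{2,2,1,1,0} = 3
G_A(23) = 3.
Stack B, S = {2, 6, 8}:
n :  0  1  2  3  4  5  6  7  8  9 10 11 12 13 14 15 16 17 18 19 20 21 22 23 24
G :  0  0  1  1  0  0  1  1  2  2  3  3  2  2  0  0  1  1  0  0  1  1  2  2  3
G_B(24) = 3.
Stack C, S = {1, 2, 4, 5, 9}:
n :  0  1  2  3  4  5  6  7  8  9 10 11 12 13 14 15 16 17 18 19 20 21
G :  0  1  2  0  1  2  0  1  2  3  4  5  3  0  1  2  0  1  2  0  1  2
G_C(21) = 2.
Combined Grundy value = 3 ⊕ 3 ⊕ 2 = 2.

2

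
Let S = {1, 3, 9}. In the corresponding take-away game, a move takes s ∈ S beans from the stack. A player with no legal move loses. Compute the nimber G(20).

0

G(0) = 0
G(1) = mex{0} = 1
G(2) = mex{1} = 0
G(3) = mex{0,0} = 1
G(4) = mex{1,1} = 0
G(5) = mex{0,0} = 1
G(6) = mex{1,1} = 0
G(7) = mex{0,0} = 1
G(8) = mex{1,1} = 0
G(9) = mex{0,0,0} = 1
G(10) = mex{1,1,1} = 0
G(11) = mex{0,0,0} = 1
G(12) = mex{1,1,1} = 0
G(13) = mex{0,0,0} = 1
G(14) = mex{1,1,1} = 0
G(15) = mex{0,0,0} = 1
G(16) = mex{1,1,1} = 0
G(17) = mex{0,0,0} = 1
G(18) = mex{1,1,1} = 0
G(19) = mex{0,0,0} = 1
G(20) = mex{1,1,1} = 0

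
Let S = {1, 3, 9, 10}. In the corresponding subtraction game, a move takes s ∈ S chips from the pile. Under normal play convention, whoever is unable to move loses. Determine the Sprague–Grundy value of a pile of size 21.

0

n :  0  1  2  3  4  5  6  7  8  9 10 11 12 13 14 15 16 17 18 19 20 21
G :  0  1  0  1  0  1  0  1  0  1  2  3  2  3  2  3  2  3  2  0  1  0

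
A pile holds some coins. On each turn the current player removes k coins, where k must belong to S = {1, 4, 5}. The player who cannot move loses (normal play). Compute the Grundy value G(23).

3

G(0) = 0
G(1) = mex{0} = 1
G(2) = mex{1} = 0
G(3) = mex{0} = 1
G(4) = mex{1,0} = 2
G(5) = mex{2,1,0} = 3
G(6) = mex{3,0,1} = 2
G(7) = mex{2,1,0} = 3
G(8) = mex{3,2,1} = 0
G(9) = mex{0,3,2} = 1
G(10) = mex{1,2,3} = 0
G(11) = mex{0,3,2} = 1
G(12) = mex{1,0,3} = 2
G(13) = mex{2,1,0} = 3
G(14) = mex{3,0,1} = 2
G(15) = mex{2,1,0} = 3
G(16) = mex{3,2,1} = 0
G(17) = mex{0,3,2} = 1
G(18) = mex{1,2,3} = 0
G(19) = mex{0,3,2} = 1
G(20) = mex{1,0,3} = 2
G(21) = mex{2,1,0} = 3
G(22) = mex{3,0,1} = 2
G(23) = mex{2,1,0} = 3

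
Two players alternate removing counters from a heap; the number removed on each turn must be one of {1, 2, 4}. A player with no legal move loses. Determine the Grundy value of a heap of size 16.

1

n :  0  1  2  3  4  5  6  7  8  9 10 11 12 13 14 15 16
G :  0  1  2  0  1  2  0  1  2  0  1  2  0  1  2  0  1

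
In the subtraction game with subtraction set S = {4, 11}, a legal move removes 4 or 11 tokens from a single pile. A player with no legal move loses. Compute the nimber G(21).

1

n :  0  1  2  3  4  5  6  7  8  9 10 11 12 13 14 15 16 17 18 19 20 21
G :  0  0  0  0  1  1  1  1  0  0  0  2  1  1  1  0  0  0  0  1  1  1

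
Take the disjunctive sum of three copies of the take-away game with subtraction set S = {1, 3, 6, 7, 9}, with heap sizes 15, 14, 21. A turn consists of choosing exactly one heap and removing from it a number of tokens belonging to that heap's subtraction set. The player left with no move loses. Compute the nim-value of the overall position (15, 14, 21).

2

All heaps use S = {1, 3, 6, 7, 9}:
G(0) = 0
G(1) = mex{0} = 1
G(2) = mex{1} = 0
G(3) = mex{0,0} = 1
G(4) = mex{1,1} = 0
G(5) = mex{0,0} = 1
G(6) = mex{1,1,0} = 2
G(7) = mex{2,0,1,0} = 3
G(8) = mex{3,1,0,1} = 2
G(9) = mex{2,2,1,0,0} = 3
G(10) = mex{3,3,0,1,1} = 2
G(11) = mex{2,2,1,0,0} = 3
G(12) = mex{3,3,2,1,1} = 0
G(13) = mex{0,2,3,2,0} = 1
G(14) = mex{1,3,2,3,1} = 0
G(15) = mex{0,0,3,2,2} = 1
G(16) = mex{1,1,2,3,3} = 0
G(17) = mex{0,0,3,2,2} = 1
G(18) = mex{1,1,0,3,3} = 2
G(19) = mex{2,0,1,0,2} = 3
G(20) = mex{3,1,0,1,3} = 2
G(21) = mex{2,2,1,0,0} = 3
Heap A: G(15) = 1.
Heap B: G(14) = 0.
Heap C: G(21) = 3.
Combined Grundy value = 1 ⊕ 0 ⊕ 3 = 2.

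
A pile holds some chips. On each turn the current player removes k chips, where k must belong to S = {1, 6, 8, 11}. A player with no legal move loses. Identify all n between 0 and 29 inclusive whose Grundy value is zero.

G(0) = 0
G(1) = mex{0} = 1
G(2) = mex{1} = 0
G(3) = mex{0} = 1
G(4) = mex{1} = 0
G(5) = mex{0} = 1
G(6) = mex{1,0} = 2
G(7) = mex{2,1} = 0
G(8) = mex{0,0,0} = 1
G(9) = mex{1,1,1} = 0
G(10) = mex{0,0,0} = 1
G(11) = mex{1,1,1,0} = 2
G(12) = mex{2,2,0,1} = 3
G(13) = mex{3,0,1,0} = 2
G(14) = mex{2,1,2,1} = 0
G(15) = mex{0,0,0,0} = 1
G(16) = mex{1,1,1,1} = 0
G(17) = mex{0,2,0,2} = 1
G(18) = mex{1,3,1,0} = 2
G(19) = mex{2,2,2,1} = 0
G(20) = mex{0,0,3,0} = 1
G(21) = mex{1,1,2,1} = 0
G(22) = mex{0,0,0,2} = 1
G(23) = mex{1,1,1,3} = 0
G(24) = mex{0,2,0,2} = 1
G(25) = mex{1,0,1,0} = 2
G(26) = mex{2,1,2,1} = 0
G(27) = mex{0,0,0,0} = 1
G(28) = mex{1,1,1,1} = 0
G(29) = mex{0,0,0,2} = 1
P-positions are exactly the n with G(n) = 0.

0, 2, 4, 7, 9, 14, 16, 19, 21, 23, 26, 28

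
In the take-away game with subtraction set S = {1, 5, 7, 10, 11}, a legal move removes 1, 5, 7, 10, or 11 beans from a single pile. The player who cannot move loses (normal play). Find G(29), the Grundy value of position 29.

1

n :  0  1  2  3  4  5  6  7  8  9 10 11 12 13 14 15 16 17 18 19 20 21 22 23 24 25 26 27 28 29
G :  0  1  0  1  0  1  0  1  0  1  2  3  2  3  2  3  2  3  2  3  0  1  0  1  0  1  0  1  0  1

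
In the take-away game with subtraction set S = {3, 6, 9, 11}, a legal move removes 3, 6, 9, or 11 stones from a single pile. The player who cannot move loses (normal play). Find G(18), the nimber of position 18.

n :  0  1  2  3  4  5  6  7  8  9 10 11 12 13 14 15 16 17 18
G :  0  0  0  1  1  1  2  2  2  3  3  3  4  4  0  0  0  1  1

1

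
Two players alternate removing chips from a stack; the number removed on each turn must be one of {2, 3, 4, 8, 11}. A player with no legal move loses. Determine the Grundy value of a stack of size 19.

G(0) = 0
G(1) = mex{} = 0
G(2) = mex{0} = 1
G(3) = mex{0,0} = 1
G(4) = mex{1,0,0} = 2
G(5) = mex{1,1,0} = 2
G(6) = mex{2,1,1} = 0
G(7) = mex{2,2,1} = 0
G(8) = mex{0,2,2,0} = 1
G(9) = mex{0,0,2,0} = 1
G(10) = mex{1,0,0,1} = 2
G(11) = mex{1,1,0,1,0} = 2
G(12) = mex{2,1,1,2,0} = 3
G(13) = mex{2,2,1,2,1} = 0
G(14) = mex{3,2,2,0,1} = 4
G(15) = mex{0,3,2,0,2} = 1
G(16) = mex{4,0,3,1,2} = 5
G(17) = mex{1,4,0,1,0} = 2
G(18) = mex{5,1,4,2,0} = 3
G(19) = mex{2,5,1,2,1} = 0

0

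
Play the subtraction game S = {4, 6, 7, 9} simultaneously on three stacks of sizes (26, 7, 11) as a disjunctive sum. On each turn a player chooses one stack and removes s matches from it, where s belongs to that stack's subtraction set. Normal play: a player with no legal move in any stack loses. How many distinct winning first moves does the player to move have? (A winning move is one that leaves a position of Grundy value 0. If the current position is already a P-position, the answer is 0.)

All stacks use S = {4, 6, 7, 9}:
n :  0  1  2  3  4  5  6  7  8  9 10 11 12 13 14 15 16 17 18 19 20 21 22 23 24 25 26
G :  0  0  0  0  1  1  1  1  2  2  2  2  3  0  0  0  0  1  1  1  1  2  2  2  2  3  0
Stack A: G(26) = 0.
Stack B: G(7) = 1.
Stack C: G(11) = 2.
Combined Grundy value = 0 ⊕ 1 ⊕ 2 = 3.
A winning move leaves total XOR = 0, i.e. changes one component's Grundy value g to g ⊕ X where X is the current total.
Stack A: need g' = 0⊕3 = 3. Options: 26−4→G=2, 26−6→G=1, 26−7→G=1, 26−9→G=1. Hits: 0.
Stack B: need g' = 1⊕3 = 2. Options: 7−4→G=0, 7−6→G=0, 7−7→G=0. Hits: 0.
Stack C: need g' = 2⊕3 = 1. Options: 11−4→G=1, 11−6→G=1, 11−7→G=1, 11−9→G=0. Hits: 3.

3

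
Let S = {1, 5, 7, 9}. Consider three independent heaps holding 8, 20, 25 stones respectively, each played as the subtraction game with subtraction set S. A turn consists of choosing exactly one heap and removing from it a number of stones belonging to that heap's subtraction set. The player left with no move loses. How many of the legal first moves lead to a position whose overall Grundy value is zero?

11

All heaps use S = {1, 5, 7, 9}:
G(0) = 0
G(1) = mex{0} = 1
G(2) = mex{1} = 0
G(3) = mex{0} = 1
G(4) = mex{1} = 0
G(5) = mex{0,0} = 1
G(6) = mex{1,1} = 0
G(7) = mex{0,0,0} = 1
G(8) = mex{1,1,1} = 0
G(9) = mex{0,0,0,0} = 1
G(10) = mex{1,1,1,1} = 0
G(11) = mex{0,0,0,0} = 1
G(12) = mex{1,1,1,1} = 0
G(13) = mex{0,0,0,0} = 1
G(14) = mex{1,1,1,1} = 0
G(15) = mex{0,0,0,0} = 1
G(16) = mex{1,1,1,1} = 0
G(17) = mex{0,0,0,0} = 1
G(18) = mex{1,1,1,1} = 0
G(19) = mex{0,0,0,0} = 1
G(20) = mex{1,1,1,1} = 0
G(21) = mex{0,0,0,0} = 1
G(22) = mex{1,1,1,1} = 0
G(23) = mex{0,0,0,0} = 1
G(24) = mex{1,1,1,1} = 0
G(25) = mex{0,0,0,0} = 1
Heap A: G(8) = 0.
Heap B: G(20) = 0.
Heap C: G(25) = 1.
Combined Grundy value = 0 ⊕ 0 ⊕ 1 = 1.
A winning move leaves total XOR = 0, i.e. changes one component's Grundy value g to g ⊕ X where X is the current total.
Heap A: need g' = 0⊕1 = 1. Options: 8−1→G=1, 8−5→G=1, 8−7→G=1. Hits: 3.
Heap B: need g' = 0⊕1 = 1. Options: 20−1→G=1, 20−5→G=1, 20−7→G=1, 20−9→G=1. Hits: 4.
Heap C: need g' = 1⊕1 = 0. Options: 25−1→G=0, 25−5→G=0, 25−7→G=0, 25−9→G=0. Hits: 4.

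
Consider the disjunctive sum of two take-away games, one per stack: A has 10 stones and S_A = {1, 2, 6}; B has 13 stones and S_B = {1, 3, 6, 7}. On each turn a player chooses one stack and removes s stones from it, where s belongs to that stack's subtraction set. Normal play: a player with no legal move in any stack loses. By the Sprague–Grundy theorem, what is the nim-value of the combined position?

Stack A, S = {1, 2, 6}:
G(0) = 0
G(1) = mex{0} = 1
G(2) = mex{1,0} = 2
G(3) = mex{2,1} = 0
G(4) = mex{0,2} = 1
G(5) = mex{1,0} = 2
G(6) = mex{2,1,0} = 3
G(7) = mex{3,2,1} = 0
G(8) = mex{0,3,2} = 1
G(9) = mex{1,0,0} = 2
G(10) = mex{2,1,1} = 0
G_A(10) = 0.
Stack B, S = {1, 3, 6, 7}:
n :  0  1  2  3  4  5  6  7  8  9 10 11 12 13
G :  0  1  0  1  0  1  2  3  2  3  2  3  0  1
G_B(13) = 1.
Combined Grundy value = 0 ⊕ 1 = 1.

1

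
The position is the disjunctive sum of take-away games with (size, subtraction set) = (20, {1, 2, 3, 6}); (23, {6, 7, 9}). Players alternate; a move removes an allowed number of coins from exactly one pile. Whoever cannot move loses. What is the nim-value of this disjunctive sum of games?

Pile A, S = {1, 2, 3, 6}:
G(0) = 0
G(1) = mex{0} = 1
G(2) = mex{1,0} = 2
G(3) = mex{2,1,0} = 3
G(4) = mex{3,2,1} = 0
G(5) = mex{0,3,2} = 1
G(6) = mex{1,0,3,0} = 2
G(7) = mex{2,1,0,1} = 3
G(8) = mex{3,2,1,2} = 0
G(9) = mex{0,3,2,3} = 1
G(10) = mex{1,0,3,0} = 2
G(11) = mex{2,1,0,1} = 3
G(12) = mex{3,2,1,2} = 0
G(13) = mex{0,3,2,3} = 1
G(14) = mex{1,0,3,0} = 2
G(15) = mex{2,1,0,1} = 3
G(16) = mex{3,2,1,2} = 0
G(17) = mex{0,3,2,3} = 1
G(18) = mex{1,0,3,0} = 2
G(19) = mex{2,1,0,1} = 3
G(20) = mex{3,2,1,2} = 0
G_A(20) = 0.
Pile B, S = {6, 7, 9}:
G(0) = 0
G(1) = mex{} = 0
G(2) = mex{} = 0
G(3) = mex{} = 0
G(4) = mex{} = 0
G(5) = mex{} = 0
G(6) = mex{0} = 1
G(7) = mex{0,0} = 1
G(8) = mex{0,0} = 1
G(9) = mex{0,0,0} = 1
G(10) = mex{0,0,0} = 1
G(11) = mex{0,0,0} = 1
G(12) = mex{1,0,0} = 2
G(13) = mex{1,1,0} = 2
G(14) = mex{1,1,0} = 2
G(15) = mex{1,1,1} = 0
G(16) = mex{1,1,1} = 0
G(17) = mex{1,1,1} = 0
G(18) = mex{2,1,1} = 0
G(19) = mex{2,2,1} = 0
G(20) = mex{2,2,1} = 0
G(21) = mex{0,2,2} = 1
G(22) = mex{0,0,2} = 1
G(23) = mex{0,0,2} = 1
G_B(23) = 1.
Combined Grundy value = 0 ⊕ 1 = 1.

1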